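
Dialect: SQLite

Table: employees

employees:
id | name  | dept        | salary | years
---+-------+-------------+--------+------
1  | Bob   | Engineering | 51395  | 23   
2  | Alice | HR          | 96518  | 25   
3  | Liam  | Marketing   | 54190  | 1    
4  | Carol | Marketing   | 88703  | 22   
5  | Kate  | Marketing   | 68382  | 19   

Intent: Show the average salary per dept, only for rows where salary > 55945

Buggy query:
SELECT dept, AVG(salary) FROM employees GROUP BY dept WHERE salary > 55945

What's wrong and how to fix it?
Bug: WHERE cannot follow GROUP BY

Fix: Move the WHERE clause before GROUP BY

Corrected query:
SELECT dept, AVG(salary) FROM employees WHERE salary > 55945 GROUP BY dept

Result:
dept      | AVG(salary)
----------+------------
HR        | 96518      
Marketing | 78542.5    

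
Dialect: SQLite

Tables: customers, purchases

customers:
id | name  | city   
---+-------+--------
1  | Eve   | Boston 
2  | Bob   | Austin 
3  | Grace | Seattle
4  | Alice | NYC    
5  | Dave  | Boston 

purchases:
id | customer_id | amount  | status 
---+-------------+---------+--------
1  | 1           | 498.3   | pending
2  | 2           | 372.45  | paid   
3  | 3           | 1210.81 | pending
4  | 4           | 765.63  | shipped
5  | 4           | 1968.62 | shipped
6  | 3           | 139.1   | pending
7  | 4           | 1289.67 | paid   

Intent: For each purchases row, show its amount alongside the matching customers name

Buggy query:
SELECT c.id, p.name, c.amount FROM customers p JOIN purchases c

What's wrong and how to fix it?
Bug: Missing join condition: each purchases row is matched to all customers rows instead of just its own

Fix: Specify the join condition linking the foreign key to the parent id

Corrected query:
SELECT c.id, p.name, c.amount FROM customers p JOIN purchases c ON c.customer_id = p.id

Result:
id | name  | amount 
---+-------+--------
1  | Eve   | 498.3  
2  | Bob   | 372.45 
3  | Grace | 1210.81
4  | Alice | 765.63 
5  | Alice | 1968.62
6  | Grace | 139.1  
7  | Alice | 1289.67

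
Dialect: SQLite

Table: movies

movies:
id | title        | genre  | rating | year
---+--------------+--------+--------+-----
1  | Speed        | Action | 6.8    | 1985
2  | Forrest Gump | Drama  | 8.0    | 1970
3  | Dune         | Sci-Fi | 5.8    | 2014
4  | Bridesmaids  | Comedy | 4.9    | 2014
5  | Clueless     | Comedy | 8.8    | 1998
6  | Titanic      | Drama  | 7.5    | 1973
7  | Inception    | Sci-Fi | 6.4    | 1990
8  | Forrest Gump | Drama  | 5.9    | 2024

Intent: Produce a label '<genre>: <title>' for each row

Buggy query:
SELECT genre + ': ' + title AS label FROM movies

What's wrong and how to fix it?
Bug: '+' is numeric addition; on text columns SQLite converts them to 0 instead of concatenating

Fix: Use the || operator for string concatenation

Corrected query:
SELECT genre || ': ' || title AS label FROM movies

Result:
label              
-------------------
Action: Speed      
Drama: Forrest Gump
Sci-Fi: Dune       
Comedy: Bridesmaids
Comedy: Clueless   
Drama: Titanic     
Sci-Fi: Inception  
Drama: Forrest Gump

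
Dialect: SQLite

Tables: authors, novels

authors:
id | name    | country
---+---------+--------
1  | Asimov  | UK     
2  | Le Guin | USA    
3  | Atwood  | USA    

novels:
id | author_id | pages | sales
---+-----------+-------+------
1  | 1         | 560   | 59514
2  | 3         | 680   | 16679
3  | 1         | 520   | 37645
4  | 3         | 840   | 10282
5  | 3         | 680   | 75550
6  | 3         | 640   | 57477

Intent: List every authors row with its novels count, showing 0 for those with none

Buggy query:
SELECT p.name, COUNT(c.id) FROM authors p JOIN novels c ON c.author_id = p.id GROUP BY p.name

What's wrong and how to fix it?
Bug: INNER JOIN drops authors rows that have no matching novels rows

Fix: Switch to LEFT JOIN to retain unmatched parent rows

Corrected query:
SELECT p.name, COUNT(c.id) FROM authors p LEFT JOIN novels c ON c.author_id = p.id GROUP BY p.name

Result:
name    | COUNT(c.id)
--------+------------
Asimov  | 2          
Atwood  | 4          
Le Guin | 0          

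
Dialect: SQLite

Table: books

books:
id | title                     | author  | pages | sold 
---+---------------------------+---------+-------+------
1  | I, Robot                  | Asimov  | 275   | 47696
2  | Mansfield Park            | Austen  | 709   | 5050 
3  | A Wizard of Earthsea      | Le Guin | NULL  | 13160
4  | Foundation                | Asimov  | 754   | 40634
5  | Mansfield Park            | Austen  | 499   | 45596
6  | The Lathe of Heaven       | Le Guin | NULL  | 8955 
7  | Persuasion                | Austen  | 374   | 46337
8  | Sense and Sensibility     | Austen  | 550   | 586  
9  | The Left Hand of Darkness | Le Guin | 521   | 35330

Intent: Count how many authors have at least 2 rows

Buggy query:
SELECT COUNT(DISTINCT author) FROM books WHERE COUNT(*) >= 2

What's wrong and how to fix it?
Bug: COUNT(*) cannot appear in WHERE; the per-group count doesn't exist yet

Fix: Use a subquery that GROUPs and filters with HAVING, then count its rows

Corrected query:
SELECT COUNT(*) FROM (SELECT author FROM books GROUP BY author HAVING COUNT(*) >= 2)

Result:
COUNT(*)
--------
3       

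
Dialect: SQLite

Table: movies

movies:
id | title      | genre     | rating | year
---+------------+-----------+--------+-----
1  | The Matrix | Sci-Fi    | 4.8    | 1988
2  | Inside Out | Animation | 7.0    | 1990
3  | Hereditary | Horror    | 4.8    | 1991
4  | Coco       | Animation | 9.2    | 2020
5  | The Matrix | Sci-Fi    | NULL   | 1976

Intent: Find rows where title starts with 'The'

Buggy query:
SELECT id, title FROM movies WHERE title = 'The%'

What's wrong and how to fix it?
Bug: Wildcards only work with LIKE; '=' treats '%' as a literal character

Fix: Use LIKE for wildcard pattern matching

Corrected query:
SELECT id, title FROM movies WHERE title LIKE 'The%'

Result:
id | title     
---+-----------
1  | The Matrix
5  | The Matrix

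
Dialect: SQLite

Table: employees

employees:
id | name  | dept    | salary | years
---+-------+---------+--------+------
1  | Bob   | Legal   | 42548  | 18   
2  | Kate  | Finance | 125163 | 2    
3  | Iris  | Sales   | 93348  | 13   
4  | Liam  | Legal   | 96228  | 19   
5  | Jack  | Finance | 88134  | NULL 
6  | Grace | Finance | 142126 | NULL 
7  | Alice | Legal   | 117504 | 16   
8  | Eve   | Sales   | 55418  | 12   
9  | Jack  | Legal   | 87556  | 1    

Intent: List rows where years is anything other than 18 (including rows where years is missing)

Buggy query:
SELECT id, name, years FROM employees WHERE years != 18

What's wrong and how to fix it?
Bug: Inequality against NULL is unknown, not true; rows with NULL are dropped

Fix: Handle NULL separately with IS NULL alongside the inequality

Corrected query:
SELECT id, name, years FROM employees WHERE years != 18 OR years IS NULL

Result:
id | name  | years
---+-------+------
2  | Kate  | 2    
3  | Iris  | 13   
4  | Liam  | 19   
5  | Jack  | NULL 
6  | Grace | NULL 
7  | Alice | 16   
8  | Eve   | 12   
9  | Jack  | 1    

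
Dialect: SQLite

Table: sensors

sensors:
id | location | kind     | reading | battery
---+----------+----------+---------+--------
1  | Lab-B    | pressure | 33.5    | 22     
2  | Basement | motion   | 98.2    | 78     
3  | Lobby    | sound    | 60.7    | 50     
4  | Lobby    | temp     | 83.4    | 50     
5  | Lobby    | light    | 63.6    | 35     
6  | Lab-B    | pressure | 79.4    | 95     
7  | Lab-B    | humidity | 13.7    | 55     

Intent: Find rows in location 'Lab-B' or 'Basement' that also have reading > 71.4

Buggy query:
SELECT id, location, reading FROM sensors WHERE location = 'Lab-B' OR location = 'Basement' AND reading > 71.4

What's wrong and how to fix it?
Bug: AND binds tighter than OR, so this parses as location = 'Lab-B' OR (location = 'Basement' AND reading > 71.4)

Fix: Add parentheses around the OR so the AND applies to both alternatives

Corrected query:
SELECT id, location, reading FROM sensors WHERE (location = 'Lab-B' OR location = 'Basement') AND reading > 71.4

Result:
id | location | reading
---+----------+--------
2  | Basement | 98.2   
6  | Lab-B    | 79.4   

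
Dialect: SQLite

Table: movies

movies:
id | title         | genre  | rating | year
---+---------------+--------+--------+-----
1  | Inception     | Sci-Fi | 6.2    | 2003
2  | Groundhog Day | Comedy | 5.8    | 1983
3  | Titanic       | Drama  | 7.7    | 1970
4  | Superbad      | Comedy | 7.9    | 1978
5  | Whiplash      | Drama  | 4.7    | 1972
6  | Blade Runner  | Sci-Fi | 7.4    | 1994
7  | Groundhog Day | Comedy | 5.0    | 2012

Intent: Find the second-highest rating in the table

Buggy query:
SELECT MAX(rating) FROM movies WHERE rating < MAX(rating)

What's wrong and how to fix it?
Bug: MAX(rating) on the right of the comparison is an aggregate-in-WHERE error

Fix: Put the inner MAX in a scalar subquery

Corrected query:
SELECT MAX(rating) FROM movies WHERE rating < (SELECT MAX(rating) FROM movies)

Result:
MAX(rating)
-----------
7.7        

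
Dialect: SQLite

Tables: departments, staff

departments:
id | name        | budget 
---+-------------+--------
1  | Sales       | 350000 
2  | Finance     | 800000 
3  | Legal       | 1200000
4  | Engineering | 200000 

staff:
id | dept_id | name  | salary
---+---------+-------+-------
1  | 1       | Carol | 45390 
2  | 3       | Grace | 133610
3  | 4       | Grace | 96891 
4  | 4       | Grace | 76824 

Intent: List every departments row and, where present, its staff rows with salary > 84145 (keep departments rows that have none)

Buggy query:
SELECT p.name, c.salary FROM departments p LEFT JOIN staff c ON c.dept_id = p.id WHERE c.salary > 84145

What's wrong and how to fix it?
Bug: Filtering c.salary in WHERE discards the NULL rows produced by LEFT JOIN, turning it into an inner join

Fix: Move the right-table condition into the ON clause so unmatched parents are kept

Corrected query:
SELECT p.name, c.salary FROM departments p LEFT JOIN staff c ON c.dept_id = p.id AND c.salary > 84145

Result:
name        | salary
------------+-------
Sales       | NULL  
Finance     | NULL  
Legal       | 133610
Engineering | 96891 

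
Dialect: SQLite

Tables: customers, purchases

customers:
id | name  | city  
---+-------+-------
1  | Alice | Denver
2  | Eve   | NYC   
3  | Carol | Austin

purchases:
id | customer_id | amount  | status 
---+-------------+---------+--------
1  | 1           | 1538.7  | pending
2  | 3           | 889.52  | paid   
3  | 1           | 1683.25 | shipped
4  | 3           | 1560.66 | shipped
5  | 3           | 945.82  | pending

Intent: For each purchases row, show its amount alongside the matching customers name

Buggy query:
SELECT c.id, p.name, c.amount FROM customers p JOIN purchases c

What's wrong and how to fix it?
Bug: Missing join condition: each purchases row is matched to all customers rows instead of just its own

Fix: Add ON c.customer_id = p.id to the JOIN

Corrected query:
SELECT c.id, p.name, c.amount FROM customers p JOIN purchases c ON c.customer_id = p.id

Result:
id | name  | amount 
---+-------+--------
1  | Alice | 1538.7 
2  | Carol | 889.52 
3  | Alice | 1683.25
4  | Carol | 1560.66
5  | Carol | 945.82 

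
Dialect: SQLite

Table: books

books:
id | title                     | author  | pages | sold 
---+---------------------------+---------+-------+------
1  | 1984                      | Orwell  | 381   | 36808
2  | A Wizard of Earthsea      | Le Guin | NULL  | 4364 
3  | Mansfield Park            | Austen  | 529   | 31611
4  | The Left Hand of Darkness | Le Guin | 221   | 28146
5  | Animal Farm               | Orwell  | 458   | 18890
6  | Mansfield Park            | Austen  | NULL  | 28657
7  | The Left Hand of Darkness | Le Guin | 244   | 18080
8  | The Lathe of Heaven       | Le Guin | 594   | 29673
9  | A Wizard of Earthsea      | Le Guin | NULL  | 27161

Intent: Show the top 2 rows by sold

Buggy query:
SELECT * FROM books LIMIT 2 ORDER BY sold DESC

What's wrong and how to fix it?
Bug: ORDER BY cannot follow LIMIT; LIMIT is the final clause

Fix: Swap the clauses: ORDER BY first, then LIMIT

Corrected query:
SELECT * FROM books ORDER BY sold DESC LIMIT 2

Result:
id | title          | author | pages | sold 
---+----------------+--------+-------+------
1  | 1984           | Orwell | 381   | 36808
3  | Mansfield Park | Austen | 529   | 31611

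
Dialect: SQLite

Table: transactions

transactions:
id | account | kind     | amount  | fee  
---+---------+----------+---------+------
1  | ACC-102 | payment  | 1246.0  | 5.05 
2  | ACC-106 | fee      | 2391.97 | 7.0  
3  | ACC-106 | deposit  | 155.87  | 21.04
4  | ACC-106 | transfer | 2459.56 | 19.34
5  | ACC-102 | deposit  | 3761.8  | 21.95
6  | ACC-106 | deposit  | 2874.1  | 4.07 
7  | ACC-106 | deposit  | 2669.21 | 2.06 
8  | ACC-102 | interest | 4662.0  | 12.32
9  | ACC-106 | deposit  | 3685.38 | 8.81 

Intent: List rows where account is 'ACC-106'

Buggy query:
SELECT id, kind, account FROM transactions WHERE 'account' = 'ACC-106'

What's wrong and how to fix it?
Bug: Single quotes denote string literals in SQL; the column name is being compared as a constant string

Fix: Remove the quotes around the column name (or use double quotes for an identifier)

Corrected query:
SELECT id, kind, account FROM transactions WHERE account = 'ACC-106'

Result:
id | kind     | account
---+----------+--------
2  | fee      | ACC-106
3  | deposit  | ACC-106
4  | transfer | ACC-106
6  | deposit  | ACC-106
7  | deposit  | ACC-106
9  | deposit  | ACC-106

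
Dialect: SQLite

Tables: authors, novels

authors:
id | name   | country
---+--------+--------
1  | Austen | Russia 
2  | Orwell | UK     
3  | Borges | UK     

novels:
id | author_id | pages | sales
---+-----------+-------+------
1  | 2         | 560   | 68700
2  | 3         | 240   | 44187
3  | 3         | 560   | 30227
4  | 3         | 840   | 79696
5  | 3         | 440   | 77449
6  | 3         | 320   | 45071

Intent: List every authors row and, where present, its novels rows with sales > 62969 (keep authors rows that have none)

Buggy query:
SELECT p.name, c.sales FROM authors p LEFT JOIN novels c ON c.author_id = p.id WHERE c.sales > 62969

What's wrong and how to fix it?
Bug: A WHERE condition on the right-hand table after LEFT JOIN drops unmatched parents

Fix: Move the right-table condition into the ON clause so unmatched parents are kept

Corrected query:
SELECT p.name, c.sales FROM authors p LEFT JOIN novels c ON c.author_id = p.id AND c.sales > 62969

Result:
name   | sales
-------+------
Austen | NULL 
Orwell | 68700
Borges | 77449
Borges | 79696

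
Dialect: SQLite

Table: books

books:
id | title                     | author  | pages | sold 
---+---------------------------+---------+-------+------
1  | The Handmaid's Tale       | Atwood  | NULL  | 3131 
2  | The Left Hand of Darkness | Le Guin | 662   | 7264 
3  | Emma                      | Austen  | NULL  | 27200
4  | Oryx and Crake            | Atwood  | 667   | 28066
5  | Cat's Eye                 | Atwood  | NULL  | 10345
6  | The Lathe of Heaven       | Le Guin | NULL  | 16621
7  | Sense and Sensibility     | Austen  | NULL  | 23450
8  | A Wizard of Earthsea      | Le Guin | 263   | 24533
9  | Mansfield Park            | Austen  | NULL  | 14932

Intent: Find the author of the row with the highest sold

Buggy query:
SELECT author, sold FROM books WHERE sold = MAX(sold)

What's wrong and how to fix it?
Bug: MAX(sold) is an aggregate and cannot be used directly in WHERE

Fix: Wrap MAX in a scalar subquery so WHERE compares against a single value

Corrected query:
SELECT author, sold FROM books WHERE sold = (SELECT MAX(sold) FROM books)

Result:
author | sold 
-------+------
Atwood | 28066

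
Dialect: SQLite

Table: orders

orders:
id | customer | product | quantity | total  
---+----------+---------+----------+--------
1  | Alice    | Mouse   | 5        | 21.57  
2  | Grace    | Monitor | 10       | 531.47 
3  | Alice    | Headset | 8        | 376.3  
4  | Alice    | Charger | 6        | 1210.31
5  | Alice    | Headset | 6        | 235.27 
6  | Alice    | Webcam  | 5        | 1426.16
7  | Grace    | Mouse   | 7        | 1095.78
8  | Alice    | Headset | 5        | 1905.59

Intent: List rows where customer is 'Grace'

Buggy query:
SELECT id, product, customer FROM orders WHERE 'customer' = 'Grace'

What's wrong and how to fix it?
Bug: Single quotes denote string literals in SQL; the column name is being compared as a constant string

Fix: Remove the quotes around the column name (or use double quotes for an identifier)

Corrected query:
SELECT id, product, customer FROM orders WHERE customer = 'Grace'

Result:
id | product | customer
---+---------+---------
2  | Monitor | Grace   
7  | Mouse   | Grace   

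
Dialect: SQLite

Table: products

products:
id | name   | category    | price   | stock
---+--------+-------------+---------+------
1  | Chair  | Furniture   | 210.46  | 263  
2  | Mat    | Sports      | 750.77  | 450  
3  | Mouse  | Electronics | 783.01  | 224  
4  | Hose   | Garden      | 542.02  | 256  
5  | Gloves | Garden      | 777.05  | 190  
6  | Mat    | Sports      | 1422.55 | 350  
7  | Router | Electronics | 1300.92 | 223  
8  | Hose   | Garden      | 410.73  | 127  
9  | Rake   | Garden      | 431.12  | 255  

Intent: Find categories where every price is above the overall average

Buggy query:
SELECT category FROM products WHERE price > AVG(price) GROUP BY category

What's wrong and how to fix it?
Bug: AVG() is an aggregate; it can't sit directly in WHERE

Fix: Compute the overall average in a scalar subquery and compare each group's MIN against it in HAVING

Corrected query:
SELECT category FROM products GROUP BY category HAVING MIN(price) > (SELECT AVG(price) FROM products)

Result:
category   
-----------
Electronics
Sports     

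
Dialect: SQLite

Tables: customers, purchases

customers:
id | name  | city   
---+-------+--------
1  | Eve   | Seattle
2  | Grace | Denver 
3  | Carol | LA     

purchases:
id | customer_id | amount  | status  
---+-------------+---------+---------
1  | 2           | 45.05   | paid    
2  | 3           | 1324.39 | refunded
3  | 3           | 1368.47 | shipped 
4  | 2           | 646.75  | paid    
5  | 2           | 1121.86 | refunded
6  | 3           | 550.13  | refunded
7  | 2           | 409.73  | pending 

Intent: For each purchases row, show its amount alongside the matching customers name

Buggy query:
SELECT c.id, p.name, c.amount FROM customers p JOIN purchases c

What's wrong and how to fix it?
Bug: JOIN with no ON clause produces a cartesian product; every purchases row pairs with every customers row

Fix: Specify the join condition linking the foreign key to the parent id

Corrected query:
SELECT c.id, p.name, c.amount FROM customers p JOIN purchases c ON c.customer_id = p.id

Result:
id | name  | amount 
---+-------+--------
1  | Grace | 45.05  
2  | Carol | 1324.39
3  | Carol | 1368.47
4  | Grace | 646.75 
5  | Grace | 1121.86
6  | Carol | 550.13 
7  | Grace | 409.73 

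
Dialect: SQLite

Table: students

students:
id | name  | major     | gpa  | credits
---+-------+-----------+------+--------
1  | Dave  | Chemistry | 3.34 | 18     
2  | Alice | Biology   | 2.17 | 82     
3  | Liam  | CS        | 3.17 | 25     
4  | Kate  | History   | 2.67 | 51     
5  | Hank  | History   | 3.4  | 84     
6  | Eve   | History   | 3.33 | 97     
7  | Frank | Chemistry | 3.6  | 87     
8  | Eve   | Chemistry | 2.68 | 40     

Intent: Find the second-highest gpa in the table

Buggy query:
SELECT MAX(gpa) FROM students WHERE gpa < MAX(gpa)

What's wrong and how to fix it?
Bug: MAX(gpa) on the right of the comparison is an aggregate-in-WHERE error

Fix: Put the inner MAX in a scalar subquery

Corrected query:
SELECT MAX(gpa) FROM students WHERE gpa < (SELECT MAX(gpa) FROM students)

Result:
MAX(gpa)
--------
3.4     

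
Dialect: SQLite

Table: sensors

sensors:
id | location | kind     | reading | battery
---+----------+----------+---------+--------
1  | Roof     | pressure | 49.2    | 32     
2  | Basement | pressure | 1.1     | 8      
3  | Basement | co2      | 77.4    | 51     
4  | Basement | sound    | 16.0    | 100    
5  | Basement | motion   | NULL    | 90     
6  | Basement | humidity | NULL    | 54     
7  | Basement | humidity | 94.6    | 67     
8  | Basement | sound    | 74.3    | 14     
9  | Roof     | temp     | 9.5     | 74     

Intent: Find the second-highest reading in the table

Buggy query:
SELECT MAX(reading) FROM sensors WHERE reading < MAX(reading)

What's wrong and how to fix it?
Bug: The inner MAX is an aggregate inside WHERE, which is not allowed

Fix: Put the inner MAX in a scalar subquery

Corrected query:
SELECT MAX(reading) FROM sensors WHERE reading < (SELECT MAX(reading) FROM sensors)

Result:
MAX(reading)
------------
77.4        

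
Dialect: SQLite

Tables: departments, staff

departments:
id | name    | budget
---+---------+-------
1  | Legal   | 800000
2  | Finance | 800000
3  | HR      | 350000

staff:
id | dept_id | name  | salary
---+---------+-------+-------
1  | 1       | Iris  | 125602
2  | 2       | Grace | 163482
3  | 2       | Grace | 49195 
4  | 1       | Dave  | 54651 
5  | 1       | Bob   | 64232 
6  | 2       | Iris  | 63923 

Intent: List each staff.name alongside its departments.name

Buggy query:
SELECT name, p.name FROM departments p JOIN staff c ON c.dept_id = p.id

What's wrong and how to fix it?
Bug: 'name' exists in both joined tables, so the database can't tell which one is meant

Fix: Prefix ambiguous columns with the table alias

Corrected query:
SELECT c.name, p.name FROM departments p JOIN staff c ON c.dept_id = p.id

Result:
name  | name   
------+--------
Iris  | Legal  
Grace | Finance
Grace | Finance
Dave  | Legal  
Bob   | Legal  
Iris  | Finance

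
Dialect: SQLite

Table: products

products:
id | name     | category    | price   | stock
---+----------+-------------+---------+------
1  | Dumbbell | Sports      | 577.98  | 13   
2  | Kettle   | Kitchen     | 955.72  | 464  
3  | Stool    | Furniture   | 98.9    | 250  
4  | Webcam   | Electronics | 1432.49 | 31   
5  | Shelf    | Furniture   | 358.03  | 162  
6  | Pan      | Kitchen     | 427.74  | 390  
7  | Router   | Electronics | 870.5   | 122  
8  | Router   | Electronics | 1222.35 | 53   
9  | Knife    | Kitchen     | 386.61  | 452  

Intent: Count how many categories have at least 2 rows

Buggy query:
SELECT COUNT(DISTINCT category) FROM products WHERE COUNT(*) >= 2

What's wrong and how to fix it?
Bug: WHERE filters individual rows, not groups, so a group-level COUNT is invalid there

Fix: Use a subquery that GROUPs and filters with HAVING, then count its rows

Corrected query:
SELECT COUNT(*) FROM (SELECT category FROM products GROUP BY category HAVING COUNT(*) >= 2)

Result:
COUNT(*)
--------
3       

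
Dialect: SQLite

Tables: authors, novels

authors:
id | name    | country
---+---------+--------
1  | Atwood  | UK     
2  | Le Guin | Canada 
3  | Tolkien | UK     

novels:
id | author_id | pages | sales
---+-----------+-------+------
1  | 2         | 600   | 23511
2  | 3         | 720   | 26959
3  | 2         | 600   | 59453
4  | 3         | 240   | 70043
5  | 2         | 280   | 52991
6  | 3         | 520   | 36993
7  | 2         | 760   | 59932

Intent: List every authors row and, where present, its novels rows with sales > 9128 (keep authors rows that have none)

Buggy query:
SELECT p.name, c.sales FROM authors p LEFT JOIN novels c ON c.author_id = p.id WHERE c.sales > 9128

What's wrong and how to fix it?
Bug: Filtering c.sales in WHERE discards the NULL rows produced by LEFT JOIN, turning it into an inner join

Fix: Put 'c.sales > 9128' in the JOIN's ON clause instead of WHERE

Corrected query:
SELECT p.name, c.sales FROM authors p LEFT JOIN novels c ON c.author_id = p.id AND c.sales > 9128

Result:
name    | sales
--------+------
Atwood  | NULL 
Le Guin | 23511
Le Guin | 52991
Le Guin | 59453
Le Guin | 59932
Tolkien | 26959
Tolkien | 36993
Tolkien | 70043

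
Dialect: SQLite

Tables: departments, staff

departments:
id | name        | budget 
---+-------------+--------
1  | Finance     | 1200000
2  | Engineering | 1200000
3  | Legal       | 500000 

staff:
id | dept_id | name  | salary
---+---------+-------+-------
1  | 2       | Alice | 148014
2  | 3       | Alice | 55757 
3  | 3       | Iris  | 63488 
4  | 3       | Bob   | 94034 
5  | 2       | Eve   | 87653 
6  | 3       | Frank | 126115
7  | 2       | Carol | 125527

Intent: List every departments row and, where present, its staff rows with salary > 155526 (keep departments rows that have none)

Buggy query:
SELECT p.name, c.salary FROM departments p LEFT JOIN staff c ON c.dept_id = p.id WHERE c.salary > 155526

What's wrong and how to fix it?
Bug: Filtering c.salary in WHERE discards the NULL rows produced by LEFT JOIN, turning it into an inner join

Fix: Put 'c.salary > 155526' in the JOIN's ON clause instead of WHERE

Corrected query:
SELECT p.name, c.salary FROM departments p LEFT JOIN staff c ON c.dept_id = p.id AND c.salary > 155526

Result:
name        | salary
------------+-------
Finance     | NULL  
Engineering | NULL  
Legal       | NULL  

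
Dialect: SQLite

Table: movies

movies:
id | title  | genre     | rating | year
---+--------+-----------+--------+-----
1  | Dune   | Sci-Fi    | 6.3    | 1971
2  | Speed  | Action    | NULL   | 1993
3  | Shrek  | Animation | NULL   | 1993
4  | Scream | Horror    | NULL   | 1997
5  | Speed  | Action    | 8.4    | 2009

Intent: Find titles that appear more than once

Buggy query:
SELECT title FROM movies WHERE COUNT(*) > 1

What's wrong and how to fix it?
Bug: COUNT(*) is an aggregate and cannot be used in WHERE

Fix: Group first, then use HAVING for the count condition

Corrected query:
SELECT title FROM movies GROUP BY title HAVING COUNT(*) > 1

Result:
title
-----
Speed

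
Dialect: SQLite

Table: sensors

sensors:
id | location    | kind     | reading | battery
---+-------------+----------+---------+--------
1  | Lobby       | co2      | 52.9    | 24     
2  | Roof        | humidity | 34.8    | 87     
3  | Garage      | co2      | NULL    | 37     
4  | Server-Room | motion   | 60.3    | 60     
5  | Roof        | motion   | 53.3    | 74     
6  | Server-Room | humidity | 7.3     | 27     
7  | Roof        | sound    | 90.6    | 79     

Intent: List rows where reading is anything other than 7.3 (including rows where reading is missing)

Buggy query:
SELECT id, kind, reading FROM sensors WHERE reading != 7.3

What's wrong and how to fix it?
Bug: 'reading != 7.3' is unknown when reading is NULL, so NULL rows are silently excluded

Fix: Handle NULL separately with IS NULL alongside the inequality

Corrected query:
SELECT id, kind, reading FROM sensors WHERE reading != 7.3 OR reading IS NULL

Result:
id | kind     | reading
---+----------+--------
1  | co2      | 52.9   
2  | humidity | 34.8   
3  | co2      | NULL   
4  | motion   | 60.3   
5  | motion   | 53.3   
7  | sound    | 90.6   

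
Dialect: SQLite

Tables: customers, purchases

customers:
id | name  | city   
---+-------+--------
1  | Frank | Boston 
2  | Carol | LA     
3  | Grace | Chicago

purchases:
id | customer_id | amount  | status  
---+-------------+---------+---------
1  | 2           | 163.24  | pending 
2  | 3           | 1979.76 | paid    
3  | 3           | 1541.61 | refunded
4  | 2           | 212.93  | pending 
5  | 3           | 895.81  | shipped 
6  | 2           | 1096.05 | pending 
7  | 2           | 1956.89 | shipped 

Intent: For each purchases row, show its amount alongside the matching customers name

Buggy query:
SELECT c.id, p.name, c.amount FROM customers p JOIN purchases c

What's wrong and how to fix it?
Bug: Missing join condition: each purchases row is matched to all customers rows instead of just its own

Fix: Specify the join condition linking the foreign key to the parent id

Corrected query:
SELECT c.id, p.name, c.amount FROM customers p JOIN purchases c ON c.customer_id = p.id

Result:
id | name  | amount 
---+-------+--------
1  | Carol | 163.24 
2  | Grace | 1979.76
3  | Grace | 1541.61
4  | Carol | 212.93 
5  | Grace | 895.81 
6  | Carol | 1096.05
7  | Carol | 1956.89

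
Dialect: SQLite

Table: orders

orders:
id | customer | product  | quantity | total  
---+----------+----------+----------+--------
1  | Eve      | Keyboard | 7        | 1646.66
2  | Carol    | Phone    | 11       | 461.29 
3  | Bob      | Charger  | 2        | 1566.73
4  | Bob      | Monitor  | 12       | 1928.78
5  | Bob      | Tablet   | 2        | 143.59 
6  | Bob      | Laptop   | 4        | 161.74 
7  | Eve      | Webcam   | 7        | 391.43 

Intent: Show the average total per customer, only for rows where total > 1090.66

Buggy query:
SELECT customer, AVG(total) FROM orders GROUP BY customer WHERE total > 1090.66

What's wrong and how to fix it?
Bug: Row-level WHERE must come before GROUP BY in the clause order

Fix: Place WHERE between FROM and GROUP BY

Corrected query:
SELECT customer, AVG(total) FROM orders WHERE total > 1090.66 GROUP BY customer

Result:
customer | AVG(total)
---------+-----------
Bob      | 1747.755  
Eve      | 1646.66   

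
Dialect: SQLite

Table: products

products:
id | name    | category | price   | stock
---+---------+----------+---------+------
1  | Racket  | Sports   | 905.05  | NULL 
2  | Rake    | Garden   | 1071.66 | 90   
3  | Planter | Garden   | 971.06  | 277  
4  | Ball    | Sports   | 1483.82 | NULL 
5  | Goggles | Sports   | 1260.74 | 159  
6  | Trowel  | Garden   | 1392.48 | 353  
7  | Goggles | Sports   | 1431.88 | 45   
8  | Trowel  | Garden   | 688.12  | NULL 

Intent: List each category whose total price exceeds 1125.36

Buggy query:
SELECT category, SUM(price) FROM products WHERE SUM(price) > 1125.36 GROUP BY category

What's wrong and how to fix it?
Bug: SUM(price) is an aggregate, but WHERE filters rows before aggregation

Fix: Use HAVING (which filters groups after aggregation) instead of WHERE

Corrected query:
SELECT category, SUM(price) FROM products GROUP BY category HAVING SUM(price) > 1125.36

Result:
category | SUM(price)
---------+-----------
Garden   | 4123.32   
Sports   | 5081.49   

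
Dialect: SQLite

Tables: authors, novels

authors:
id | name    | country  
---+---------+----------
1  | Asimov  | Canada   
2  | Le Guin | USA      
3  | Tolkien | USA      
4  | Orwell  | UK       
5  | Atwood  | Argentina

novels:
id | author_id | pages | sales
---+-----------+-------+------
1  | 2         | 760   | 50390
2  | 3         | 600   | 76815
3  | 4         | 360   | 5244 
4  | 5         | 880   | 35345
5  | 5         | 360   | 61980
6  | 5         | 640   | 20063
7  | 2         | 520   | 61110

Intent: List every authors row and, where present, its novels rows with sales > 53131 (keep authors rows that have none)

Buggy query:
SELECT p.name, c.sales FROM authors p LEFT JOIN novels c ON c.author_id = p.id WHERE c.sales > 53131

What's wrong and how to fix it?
Bug: Filtering c.sales in WHERE discards the NULL rows produced by LEFT JOIN, turning it into an inner join

Fix: Put 'c.sales > 53131' in the JOIN's ON clause instead of WHERE

Corrected query:
SELECT p.name, c.sales FROM authors p LEFT JOIN novels c ON c.author_id = p.id AND c.sales > 53131

Result:
name    | sales
--------+------
Asimov  | NULL 
Le Guin | 61110
Tolkien | 76815
Orwell  | NULL 
Atwood  | 61980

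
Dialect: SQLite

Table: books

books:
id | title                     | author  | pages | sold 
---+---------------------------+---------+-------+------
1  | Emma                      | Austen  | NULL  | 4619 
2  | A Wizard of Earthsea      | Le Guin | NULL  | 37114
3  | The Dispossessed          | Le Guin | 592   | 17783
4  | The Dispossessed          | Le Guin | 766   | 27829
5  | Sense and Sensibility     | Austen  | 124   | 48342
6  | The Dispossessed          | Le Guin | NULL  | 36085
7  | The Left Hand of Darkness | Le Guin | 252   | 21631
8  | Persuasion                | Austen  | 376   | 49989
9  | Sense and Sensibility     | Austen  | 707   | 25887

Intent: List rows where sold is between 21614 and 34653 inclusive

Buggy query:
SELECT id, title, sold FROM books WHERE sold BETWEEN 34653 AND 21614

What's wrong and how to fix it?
Bug: The bounds are reversed; BETWEEN a AND b requires a <= b to match anything

Fix: Swap the bounds so the smaller value comes first

Corrected query:
SELECT id, title, sold FROM books WHERE sold BETWEEN 21614 AND 34653

Result:
id | title                     | sold 
---+---------------------------+------
4  | The Dispossessed          | 27829
7  | The Left Hand of Darkness | 21631
9  | Sense and Sensibility     | 25887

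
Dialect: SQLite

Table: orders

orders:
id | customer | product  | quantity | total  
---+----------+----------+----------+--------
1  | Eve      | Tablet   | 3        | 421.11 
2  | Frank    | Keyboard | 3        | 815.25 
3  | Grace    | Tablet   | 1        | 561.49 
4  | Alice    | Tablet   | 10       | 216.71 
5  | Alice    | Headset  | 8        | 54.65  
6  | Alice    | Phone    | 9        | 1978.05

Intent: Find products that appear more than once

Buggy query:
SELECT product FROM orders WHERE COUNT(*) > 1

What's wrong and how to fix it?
Bug: COUNT(*) is an aggregate and cannot be used in WHERE

Fix: Group first, then use HAVING for the count condition

Corrected query:
SELECT product FROM orders GROUP BY product HAVING COUNT(*) > 1

Result:
product
-------
Tablet 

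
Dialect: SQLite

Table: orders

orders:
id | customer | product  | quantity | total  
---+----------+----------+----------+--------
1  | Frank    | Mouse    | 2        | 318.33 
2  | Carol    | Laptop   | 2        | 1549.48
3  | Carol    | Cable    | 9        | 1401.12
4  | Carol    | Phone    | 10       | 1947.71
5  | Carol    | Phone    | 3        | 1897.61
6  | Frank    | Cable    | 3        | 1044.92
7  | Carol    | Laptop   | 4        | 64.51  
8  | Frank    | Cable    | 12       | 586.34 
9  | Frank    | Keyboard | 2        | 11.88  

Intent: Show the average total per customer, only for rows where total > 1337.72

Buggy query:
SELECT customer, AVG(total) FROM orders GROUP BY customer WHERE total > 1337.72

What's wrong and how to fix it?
Bug: Row-level WHERE must come before GROUP BY in the clause order

Fix: Move the WHERE clause before GROUP BY

Corrected query:
SELECT customer, AVG(total) FROM orders WHERE total > 1337.72 GROUP BY customer

Result:
customer | AVG(total)
---------+-----------
Carol    | 1698.98   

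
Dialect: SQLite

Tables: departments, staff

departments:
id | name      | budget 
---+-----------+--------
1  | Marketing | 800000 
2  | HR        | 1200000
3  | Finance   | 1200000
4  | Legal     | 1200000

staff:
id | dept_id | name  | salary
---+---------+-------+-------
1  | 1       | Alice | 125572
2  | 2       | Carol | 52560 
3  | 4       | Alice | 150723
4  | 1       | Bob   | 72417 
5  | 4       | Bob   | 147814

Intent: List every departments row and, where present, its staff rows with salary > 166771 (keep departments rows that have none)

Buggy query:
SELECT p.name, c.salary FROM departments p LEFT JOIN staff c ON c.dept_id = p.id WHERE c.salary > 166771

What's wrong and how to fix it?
Bug: A WHERE condition on the right-hand table after LEFT JOIN drops unmatched parents

Fix: Put 'c.salary > 166771' in the JOIN's ON clause instead of WHERE

Corrected query:
SELECT p.name, c.salary FROM departments p LEFT JOIN staff c ON c.dept_id = p.id AND c.salary > 166771

Result:
name      | salary
----------+-------
Marketing | NULL  
HR        | NULL  
Finance   | NULL  
Legal     | NULL  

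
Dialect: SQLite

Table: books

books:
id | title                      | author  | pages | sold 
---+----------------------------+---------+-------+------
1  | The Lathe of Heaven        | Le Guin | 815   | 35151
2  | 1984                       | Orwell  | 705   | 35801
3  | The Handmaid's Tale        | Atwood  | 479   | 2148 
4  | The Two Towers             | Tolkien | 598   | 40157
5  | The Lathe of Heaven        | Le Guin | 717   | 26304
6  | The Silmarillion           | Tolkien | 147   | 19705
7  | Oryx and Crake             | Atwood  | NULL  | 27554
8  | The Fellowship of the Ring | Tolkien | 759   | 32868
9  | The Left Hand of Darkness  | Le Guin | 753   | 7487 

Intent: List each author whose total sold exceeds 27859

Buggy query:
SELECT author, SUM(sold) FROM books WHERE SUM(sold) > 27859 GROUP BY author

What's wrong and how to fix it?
Bug: SUM(sold) is an aggregate, but WHERE filters rows before aggregation

Fix: Use HAVING (which filters groups after aggregation) instead of WHERE

Corrected query:
SELECT author, SUM(sold) FROM books GROUP BY author HAVING SUM(sold) > 27859

Result:
author  | SUM(sold)
--------+----------
Atwood  | 29702    
Le Guin | 68942    
Orwell  | 35801    
Tolkien | 92730    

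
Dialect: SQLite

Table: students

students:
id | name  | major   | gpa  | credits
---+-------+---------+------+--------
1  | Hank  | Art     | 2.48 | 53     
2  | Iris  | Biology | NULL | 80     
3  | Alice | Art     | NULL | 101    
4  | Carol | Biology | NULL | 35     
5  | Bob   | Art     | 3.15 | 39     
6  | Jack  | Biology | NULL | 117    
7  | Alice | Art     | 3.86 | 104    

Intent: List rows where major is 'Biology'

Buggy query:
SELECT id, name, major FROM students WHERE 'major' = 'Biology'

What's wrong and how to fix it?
Bug: Single quotes denote string literals in SQL; the column name is being compared as a constant string

Fix: Remove the quotes around the column name (or use double quotes for an identifier)

Corrected query:
SELECT id, name, major FROM students WHERE major = 'Biology'

Result:
id | name  | major  
---+-------+--------
2  | Iris  | Biology
4  | Carol | Biology
6  | Jack  | Biology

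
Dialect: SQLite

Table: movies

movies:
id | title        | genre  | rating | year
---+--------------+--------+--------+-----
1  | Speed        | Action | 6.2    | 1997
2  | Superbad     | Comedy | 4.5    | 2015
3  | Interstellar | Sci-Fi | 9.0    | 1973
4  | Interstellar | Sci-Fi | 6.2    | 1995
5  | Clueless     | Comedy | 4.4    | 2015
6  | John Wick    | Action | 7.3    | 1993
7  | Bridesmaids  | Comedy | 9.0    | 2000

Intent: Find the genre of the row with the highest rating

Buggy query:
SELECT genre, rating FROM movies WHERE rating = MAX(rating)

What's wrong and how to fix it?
Bug: MAX(rating) is an aggregate and cannot be used directly in WHERE

Fix: Wrap MAX in a scalar subquery so WHERE compares against a single value

Corrected query:
SELECT genre, rating FROM movies WHERE rating = (SELECT MAX(rating) FROM movies)

Result:
genre  | rating
-------+-------
Sci-Fi | 9     
Comedy | 9     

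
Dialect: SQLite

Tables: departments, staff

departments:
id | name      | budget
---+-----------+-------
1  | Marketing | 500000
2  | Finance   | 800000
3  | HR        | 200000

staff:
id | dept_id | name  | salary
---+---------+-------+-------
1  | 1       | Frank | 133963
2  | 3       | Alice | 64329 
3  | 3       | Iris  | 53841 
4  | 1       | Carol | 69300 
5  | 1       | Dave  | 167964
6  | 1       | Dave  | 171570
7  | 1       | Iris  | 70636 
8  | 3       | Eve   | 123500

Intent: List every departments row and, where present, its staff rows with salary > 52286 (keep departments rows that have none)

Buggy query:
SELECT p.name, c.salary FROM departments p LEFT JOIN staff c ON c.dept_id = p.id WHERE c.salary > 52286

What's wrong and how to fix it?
Bug: A WHERE condition on the right-hand table after LEFT JOIN drops unmatched parents

Fix: Move the right-table condition into the ON clause so unmatched parents are kept

Corrected query:
SELECT p.name, c.salary FROM departments p LEFT JOIN staff c ON c.dept_id = p.id AND c.salary > 52286

Result:
name      | salary
----------+-------
Marketing | 69300 
Marketing | 70636 
Marketing | 133963
Marketing | 167964
Marketing | 171570
Finance   | NULL  
HR        | 53841 
HR        | 64329 
HR        | 123500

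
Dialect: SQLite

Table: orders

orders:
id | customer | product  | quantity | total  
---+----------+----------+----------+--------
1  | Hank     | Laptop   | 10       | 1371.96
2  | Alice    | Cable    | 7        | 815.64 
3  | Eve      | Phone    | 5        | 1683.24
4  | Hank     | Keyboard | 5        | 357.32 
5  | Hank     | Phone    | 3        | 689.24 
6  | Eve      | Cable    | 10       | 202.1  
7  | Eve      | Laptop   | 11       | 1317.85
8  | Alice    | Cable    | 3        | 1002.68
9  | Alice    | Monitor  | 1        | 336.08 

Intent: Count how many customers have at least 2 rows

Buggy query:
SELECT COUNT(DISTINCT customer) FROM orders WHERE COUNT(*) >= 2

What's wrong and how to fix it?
Bug: COUNT(*) cannot appear in WHERE; the per-group count doesn't exist yet

Fix: Use a subquery that GROUPs and filters with HAVING, then count its rows

Corrected query:
SELECT COUNT(*) FROM (SELECT customer FROM orders GROUP BY customer HAVING COUNT(*) >= 2)

Result:
COUNT(*)
--------
3       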